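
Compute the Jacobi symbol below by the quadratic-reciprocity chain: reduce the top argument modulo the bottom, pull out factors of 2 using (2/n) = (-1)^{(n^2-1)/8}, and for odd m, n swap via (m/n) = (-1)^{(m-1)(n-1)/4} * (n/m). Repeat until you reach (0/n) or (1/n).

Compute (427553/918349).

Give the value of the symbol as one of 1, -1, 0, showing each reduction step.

1

reciprocity: (427553/918349) = +1·(918349/427553) since 427553 mod 4 = 1, 918349 mod 4 = 1; sign now +1
(918349/427553) = (63243/427553)   [reduce mod 427553]
reciprocity: (63243/427553) = +1·(427553/63243) since 63243 mod 4 = 3, 427553 mod 4 = 1; sign now +1
(427553/63243) = (48095/63243)   [reduce mod 63243]
reciprocity: (48095/63243) = -1·(63243/48095) since 48095 mod 4 = 3, 63243 mod 4 = 3; sign now -1
(63243/48095) = (15148/48095)   [reduce mod 48095]
15148 = 2^2·3787; (2/48095) = +1 since 48095 mod 8 = 7, so (15148/48095) = (+1)^2·(3787/48095); sign now -1
reciprocity: (3787/48095) = -1·(48095/3787) since 3787 mod 4 = 3, 48095 mod 4 = 3; sign now +1
(48095/3787) = (2651/3787)   [reduce mod 3787]
reciprocity: (2651/3787) = -1·(3787/2651) since 2651 mod 4 = 3, 3787 mod 4 = 3; sign now -1
(3787/2651) = (1136/2651)   [reduce mod 2651]
1136 = 2^4·71; (2/2651) = -1 since 2651 mod 8 = 3, so (1136/2651) = (-1)^4·(71/2651); sign now -1
reciprocity: (71/2651) = -1·(2651/71) since 71 mod 4 = 3, 2651 mod 4 = 3; sign now +1
(2651/71) = (24/71)   [reduce mod 71]
24 = 2^3·3; (2/71) = +1 since 71 mod 8 = 7, so (24/71) = (+1)^3·(3/71); sign now +1
reciprocity: (3/71) = -1·(71/3) since 3 mod 4 = 3, 71 mod 4 = 3; sign now -1
(71/3) = (2/3)   [reduce mod 3]
2 = 2^1·1; (2/3) = -1 since 3 mod 8 = 3, so (2/3) = (-1)^1·(1/3); sign now +1
(1/3) = 1; final value = sign = +1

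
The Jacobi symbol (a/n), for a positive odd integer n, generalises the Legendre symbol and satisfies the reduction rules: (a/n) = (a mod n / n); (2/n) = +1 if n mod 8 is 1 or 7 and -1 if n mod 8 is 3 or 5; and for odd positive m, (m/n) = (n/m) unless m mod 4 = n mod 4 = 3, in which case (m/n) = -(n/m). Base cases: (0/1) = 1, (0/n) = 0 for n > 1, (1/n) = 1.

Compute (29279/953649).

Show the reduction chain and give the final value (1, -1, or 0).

flip (29279/953649) -> (953649/29279): both odd, 29279 mod 4 = 3, 953649 mod 4 = 1, so the flip contributes +1; sign now +1
(953649/29279): 953649 mod 29279 = 16721, so (953649/29279) = (16721/29279)
flip (16721/29279) -> (29279/16721): both odd, 16721 mod 4 = 1, 29279 mod 4 = 3, so the flip contributes +1; sign now +1
(29279/16721): 29279 mod 16721 = 12558, so (29279/16721) = (12558/16721)
factor out 2^1: 12558 = 2^1·6279; with 16721 mod 8 = 1, (2/16721) = +1; sign now +1; continue with (6279/16721)
flip (6279/16721) -> (16721/6279): both odd, 6279 mod 4 = 3, 16721 mod 4 = 1, so the flip contributes +1; sign now +1
(16721/6279): 16721 mod 6279 = 4163, so (16721/6279) = (4163/6279)
flip (4163/6279) -> (6279/4163): both odd, 4163 mod 4 = 3, 6279 mod 4 = 3, so the flip contributes -1; sign now -1
(6279/4163): 6279 mod 4163 = 2116, so (6279/4163) = (2116/4163)
factor out 2^2: 2116 = 2^2·529; with 4163 mod 8 = 3, (2/4163) = -1; sign now -1; continue with (529/4163)
flip (529/4163) -> (4163/529): both odd, 529 mod 4 = 1, 4163 mod 4 = 3, so the flip contributes +1; sign now -1
(4163/529): 4163 mod 529 = 460, so (4163/529) = (460/529)
factor out 2^2: 460 = 2^2·115; with 529 mod 8 = 1, (2/529) = +1; sign now -1; continue with (115/529)
flip (115/529) -> (529/115): both odd, 115 mod 4 = 3, 529 mod 4 = 1, so the flip contributes +1; sign now -1
(529/115): 529 mod 115 = 69, so (529/115) = (69/115)
flip (69/115) -> (115/69): both odd, 69 mod 4 = 1, 115 mod 4 = 3, so the flip contributes +1; sign now -1
(115/69): 115 mod 69 = 46, so (115/69) = (46/69)
factor out 2^1: 46 = 2^1·23; with 69 mod 8 = 5, (2/69) = -1; sign now +1; continue with (23/69)
flip (23/69) -> (69/23): both odd, 23 mod 4 = 3, 69 mod 4 = 1, so the flip contributes +1; sign now +1
(69/23): 69 mod 23 = 0, so (69/23) = (0/23)
reached (0/23); gcd(a, n) > 1, so (0/23) = 0 and the symbol is 0

0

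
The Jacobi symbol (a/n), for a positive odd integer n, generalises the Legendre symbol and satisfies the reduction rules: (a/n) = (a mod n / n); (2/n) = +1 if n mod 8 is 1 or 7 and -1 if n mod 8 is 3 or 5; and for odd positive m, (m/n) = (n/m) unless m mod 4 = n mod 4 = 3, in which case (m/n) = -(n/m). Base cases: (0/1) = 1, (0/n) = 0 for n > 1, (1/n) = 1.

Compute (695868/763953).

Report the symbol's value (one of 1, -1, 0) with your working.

factor out 2^2: 695868 = 2^2·173967; with 763953 mod 8 = 1, (2/763953) = +1; sign now +1; continue with (173967/763953)
flip (173967/763953) -> (763953/173967): both odd, 173967 mod 4 = 3, 763953 mod 4 = 1, so the flip contributes +1; sign now +1
(763953/173967): 763953 mod 173967 = 68085, so (763953/173967) = (68085/173967)
flip (68085/173967) -> (173967/68085): both odd, 68085 mod 4 = 1, 173967 mod 4 = 3, so the flip contributes +1; sign now +1
(173967/68085): 173967 mod 68085 = 37797, so (173967/68085) = (37797/68085)
flip (37797/68085) -> (68085/37797): both odd, 37797 mod 4 = 1, 68085 mod 4 = 1, so the flip contributes +1; sign now +1
(68085/37797): 68085 mod 37797 = 30288, so (68085/37797) = (30288/37797)
factor out 2^4: 30288 = 2^4·1893; with 37797 mod 8 = 5, (2/37797) = -1; sign now +1; continue with (1893/37797)
flip (1893/37797) -> (37797/1893): both odd, 1893 mod 4 = 1, 37797 mod 4 = 1, so the flip contributes +1; sign now +1
(37797/1893): 37797 mod 1893 = 1830, so (37797/1893) = (1830/1893)
factor out 2^1: 1830 = 2^1·915; with 1893 mod 8 = 5, (2/1893) = -1; sign now -1; continue with (915/1893)
flip (915/1893) -> (1893/915): both odd, 915 mod 4 = 3, 1893 mod 4 = 1, so the flip contributes +1; sign now -1
(1893/915): 1893 mod 915 = 63, so (1893/915) = (63/915)
flip (63/915) -> (915/63): both odd, 63 mod 4 = 3, 915 mod 4 = 3, so the flip contributes -1; sign now +1
(915/63): 915 mod 63 = 33, so (915/63) = (33/63)
flip (33/63) -> (63/33): both odd, 33 mod 4 = 1, 63 mod 4 = 3, so the flip contributes +1; sign now +1
(63/33): 63 mod 33 = 30, so (63/33) = (30/33)
factor out 2^1: 30 = 2^1·15; with 33 mod 8 = 1, (2/33) = +1; sign now +1; continue with (15/33)
flip (15/33) -> (33/15): both odd, 15 mod 4 = 3, 33 mod 4 = 1, so the flip contributes +1; sign now +1
(33/15): 33 mod 15 = 3, so (33/15) = (3/15)
flip (3/15) -> (15/3): both odd, 3 mod 4 = 3, 15 mod 4 = 3, so the flip contributes -1; sign now -1
(15/3): 15 mod 3 = 0, so (15/3) = (0/3)
reached (0/3); gcd(a, n) > 1, so (0/3) = 0 and the symbol is 0

0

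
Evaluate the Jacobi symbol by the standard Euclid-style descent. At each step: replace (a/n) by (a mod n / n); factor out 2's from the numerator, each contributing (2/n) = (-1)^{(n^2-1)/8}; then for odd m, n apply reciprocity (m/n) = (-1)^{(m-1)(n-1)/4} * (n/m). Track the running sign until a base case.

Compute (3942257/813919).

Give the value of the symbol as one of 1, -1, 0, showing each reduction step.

(3942257/813919): 3942257 mod 813919 = 686581, so (3942257/813919) = (686581/813919)
flip (686581/813919) -> (813919/686581): both odd, 686581 mod 4 = 1, 813919 mod 4 = 3, so the flip contributes +1; sign now +1
(813919/686581): 813919 mod 686581 = 127338, so (813919/686581) = (127338/686581)
factor out 2^1: 127338 = 2^1·63669; with 686581 mod 8 = 5, (2/686581) = -1; sign now -1; continue with (63669/686581)
flip (63669/686581) -> (686581/63669): both odd, 63669 mod 4 = 1, 686581 mod 4 = 1, so the flip contributes +1; sign now -1
(686581/63669): 686581 mod 63669 = 49891, so (686581/63669) = (49891/63669)
flip (49891/63669) -> (63669/49891): both odd, 49891 mod 4 = 3, 63669 mod 4 = 1, so the flip contributes +1; sign now -1
(63669/49891): 63669 mod 49891 = 13778, so (63669/49891) = (13778/49891)
factor out 2^1: 13778 = 2^1·6889; with 49891 mod 8 = 3, (2/49891) = -1; sign now +1; continue with (6889/49891)
flip (6889/49891) -> (49891/6889): both odd, 6889 mod 4 = 1, 49891 mod 4 = 3, so the flip contributes +1; sign now +1
(49891/6889): 49891 mod 6889 = 1668, so (49891/6889) = (1668/6889)
factor out 2^2: 1668 = 2^2·417; with 6889 mod 8 = 1, (2/6889) = +1; sign now +1; continue with (417/6889)
flip (417/6889) -> (6889/417): both odd, 417 mod 4 = 1, 6889 mod 4 = 1, so the flip contributes +1; sign now +1
(6889/417): 6889 mod 417 = 217, so (6889/417) = (217/417)
flip (217/417) -> (417/217): both odd, 217 mod 4 = 1, 417 mod 4 = 1, so the flip contributes +1; sign now +1
(417/217): 417 mod 217 = 200, so (417/217) = (200/217)
factor out 2^3: 200 = 2^3·25; with 217 mod 8 = 1, (2/217) = +1; sign now +1; continue with (25/217)
flip (25/217) -> (217/25): both odd, 25 mod 4 = 1, 217 mod 4 = 1, so the flip contributes +1; sign now +1
(217/25): 217 mod 25 = 17, so (217/25) = (17/25)
flip (17/25) -> (25/17): both odd, 17 mod 4 = 1, 25 mod 4 = 1, so the flip contributes +1; sign now +1
(25/17): 25 mod 17 = 8, so (25/17) = (8/17)
factor out 2^3: 8 = 2^3·1; with 17 mod 8 = 1, (2/17) = +1; sign now +1; continue with (1/17)
reached (1/17) = 1, so the symbol is +1

1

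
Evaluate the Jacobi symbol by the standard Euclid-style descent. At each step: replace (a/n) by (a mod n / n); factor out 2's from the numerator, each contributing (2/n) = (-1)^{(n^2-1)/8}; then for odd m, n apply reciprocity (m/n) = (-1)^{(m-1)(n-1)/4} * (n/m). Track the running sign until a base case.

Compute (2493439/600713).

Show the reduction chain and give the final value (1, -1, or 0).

(2493439/600713) = (90587/600713)   [reduce mod 600713]
reciprocity: (90587/600713) = +1·(600713/90587) since 90587 mod 4 = 3, 600713 mod 4 = 1; sign now +1
(600713/90587) = (57191/90587)   [reduce mod 90587]
reciprocity: (57191/90587) = -1·(90587/57191) since 57191 mod 4 = 3, 90587 mod 4 = 3; sign now -1
(90587/57191) = (33396/57191)   [reduce mod 57191]
33396 = 2^2·8349; (2/57191) = +1 since 57191 mod 8 = 7, so (33396/57191) = (+1)^2·(8349/57191); sign now -1
reciprocity: (8349/57191) = +1·(57191/8349) since 8349 mod 4 = 1, 57191 mod 4 = 3; sign now -1
(57191/8349) = (7097/8349)   [reduce mod 8349]
reciprocity: (7097/8349) = +1·(8349/7097) since 7097 mod 4 = 1, 8349 mod 4 = 1; sign now -1
(8349/7097) = (1252/7097)   [reduce mod 7097]
1252 = 2^2·313; (2/7097) = +1 since 7097 mod 8 = 1, so (1252/7097) = (+1)^2·(313/7097); sign now -1
reciprocity: (313/7097) = +1·(7097/313) since 313 mod 4 = 1, 7097 mod 4 = 1; sign now -1
(7097/313) = (211/313)   [reduce mod 313]
reciprocity: (211/313) = +1·(313/211) since 211 mod 4 = 3, 313 mod 4 = 1; sign now -1
(313/211) = (102/211)   [reduce mod 211]
102 = 2^1·51; (2/211) = -1 since 211 mod 8 = 3, so (102/211) = (-1)^1·(51/211); sign now +1
reciprocity: (51/211) = -1·(211/51) since 51 mod 4 = 3, 211 mod 4 = 3; sign now -1
(211/51) = (7/51)   [reduce mod 51]
reciprocity: (7/51) = -1·(51/7) since 7 mod 4 = 3, 51 mod 4 = 3; sign now +1
(51/7) = (2/7)   [reduce mod 7]
2 = 2^1·1; (2/7) = +1 since 7 mod 8 = 7, so (2/7) = (+1)^1·(1/7); sign now +1
(1/7) = 1; final value = sign = +1

1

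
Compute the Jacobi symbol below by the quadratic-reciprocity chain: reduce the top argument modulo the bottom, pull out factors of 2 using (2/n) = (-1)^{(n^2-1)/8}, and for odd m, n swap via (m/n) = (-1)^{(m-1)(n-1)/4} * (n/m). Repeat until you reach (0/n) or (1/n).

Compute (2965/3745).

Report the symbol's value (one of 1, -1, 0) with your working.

0

flip (2965/3745) -> (3745/2965): both odd, 2965 mod 4 = 1, 3745 mod 4 = 1, so the flip contributes +1; sign now +1
(3745/2965): 3745 mod 2965 = 780, so (3745/2965) = (780/2965)
factor out 2^2: 780 = 2^2·195; with 2965 mod 8 = 5, (2/2965) = -1; sign now +1; continue with (195/2965)
flip (195/2965) -> (2965/195): both odd, 195 mod 4 = 3, 2965 mod 4 = 1, so the flip contributes +1; sign now +1
(2965/195): 2965 mod 195 = 40, so (2965/195) = (40/195)
factor out 2^3: 40 = 2^3·5; with 195 mod 8 = 3, (2/195) = -1; sign now -1; continue with (5/195)
flip (5/195) -> (195/5): both odd, 5 mod 4 = 1, 195 mod 4 = 3, so the flip contributes +1; sign now -1
(195/5): 195 mod 5 = 0, so (195/5) = (0/5)
reached (0/5); gcd(a, n) > 1, so (0/5) = 0 and the symbol is 0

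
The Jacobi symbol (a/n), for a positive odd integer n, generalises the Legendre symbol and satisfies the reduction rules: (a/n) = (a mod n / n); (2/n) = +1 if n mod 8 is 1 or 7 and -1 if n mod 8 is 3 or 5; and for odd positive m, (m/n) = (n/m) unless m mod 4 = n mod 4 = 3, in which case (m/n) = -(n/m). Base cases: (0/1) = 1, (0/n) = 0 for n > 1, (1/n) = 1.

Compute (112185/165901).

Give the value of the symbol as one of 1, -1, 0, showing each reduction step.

reciprocity: (112185/165901) = +1·(165901/112185) since 112185 mod 4 = 1, 165901 mod 4 = 1; sign now +1
(165901/112185) = (53716/112185)   [reduce mod 112185]
53716 = 2^2·13429; (2/112185) = +1 since 112185 mod 8 = 1, so (53716/112185) = (+1)^2·(13429/112185); sign now +1
reciprocity: (13429/112185) = +1·(112185/13429) since 13429 mod 4 = 1, 112185 mod 4 = 1; sign now +1
(112185/13429) = (4753/13429)   [reduce mod 13429]
reciprocity: (4753/13429) = +1·(13429/4753) since 4753 mod 4 = 1, 13429 mod 4 = 1; sign now +1
(13429/4753) = (3923/4753)   [reduce mod 4753]
reciprocity: (3923/4753) = +1·(4753/3923) since 3923 mod 4 = 3, 4753 mod 4 = 1; sign now +1
(4753/3923) = (830/3923)   [reduce mod 3923]
830 = 2^1·415; (2/3923) = -1 since 3923 mod 8 = 3, so (830/3923) = (-1)^1·(415/3923); sign now -1
reciprocity: (415/3923) = -1·(3923/415) since 415 mod 4 = 3, 3923 mod 4 = 3; sign now +1
(3923/415) = (188/415)   [reduce mod 415]
188 = 2^2·47; (2/415) = +1 since 415 mod 8 = 7, so (188/415) = (+1)^2·(47/415); sign now +1
reciprocity: (47/415) = -1·(415/47) since 47 mod 4 = 3, 415 mod 4 = 3; sign now -1
(415/47) = (39/47)   [reduce mod 47]
reciprocity: (39/47) = -1·(47/39) since 39 mod 4 = 3, 47 mod 4 = 3; sign now +1
(47/39) = (8/39)   [reduce mod 39]
8 = 2^3·1; (2/39) = +1 since 39 mod 8 = 7, so (8/39) = (+1)^3·(1/39); sign now +1
(1/39) = 1; final value = sign = +1

1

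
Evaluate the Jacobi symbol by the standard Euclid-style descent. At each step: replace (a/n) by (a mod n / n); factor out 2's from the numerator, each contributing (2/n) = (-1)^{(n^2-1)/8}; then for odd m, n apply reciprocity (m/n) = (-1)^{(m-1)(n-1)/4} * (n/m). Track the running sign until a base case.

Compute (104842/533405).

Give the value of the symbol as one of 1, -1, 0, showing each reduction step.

104842 = 2^1·52421; (2/533405) = -1 since 533405 mod 8 = 5, so (104842/533405) = (-1)^1·(52421/533405); sign now -1
reciprocity: (52421/533405) = +1·(533405/52421) since 52421 mod 4 = 1, 533405 mod 4 = 1; sign now -1
(533405/52421) = (9195/52421)   [reduce mod 52421]
reciprocity: (9195/52421) = +1·(52421/9195) since 9195 mod 4 = 3, 52421 mod 4 = 1; sign now -1
(52421/9195) = (6446/9195)   [reduce mod 9195]
6446 = 2^1·3223; (2/9195) = -1 since 9195 mod 8 = 3, so (6446/9195) = (-1)^1·(3223/9195); sign now +1
reciprocity: (3223/9195) = -1·(9195/3223) since 3223 mod 4 = 3, 9195 mod 4 = 3; sign now -1
(9195/3223) = (2749/3223)   [reduce mod 3223]
reciprocity: (2749/3223) = +1·(3223/2749) since 2749 mod 4 = 1, 3223 mod 4 = 3; sign now -1
(3223/2749) = (474/2749)   [reduce mod 2749]
474 = 2^1·237; (2/2749) = -1 since 2749 mod 8 = 5, so (474/2749) = (-1)^1·(237/2749); sign now +1
reciprocity: (237/2749) = +1·(2749/237) since 237 mod 4 = 1, 2749 mod 4 = 1; sign now +1
(2749/237) = (142/237)   [reduce mod 237]
142 = 2^1·71; (2/237) = -1 since 237 mod 8 = 5, so (142/237) = (-1)^1·(71/237); sign now -1
reciprocity: (71/237) = +1·(237/71) since 71 mod 4 = 3, 237 mod 4 = 1; sign now -1
(237/71) = (24/71)   [reduce mod 71]
24 = 2^3·3; (2/71) = +1 since 71 mod 8 = 7, so (24/71) = (+1)^3·(3/71); sign now -1
reciprocity: (3/71) = -1·(71/3) since 3 mod 4 = 3, 71 mod 4 = 3; sign now +1
(71/3) = (2/3)   [reduce mod 3]
2 = 2^1·1; (2/3) = -1 since 3 mod 8 = 3, so (2/3) = (-1)^1·(1/3); sign now -1
(1/3) = 1; final value = sign = -1

-1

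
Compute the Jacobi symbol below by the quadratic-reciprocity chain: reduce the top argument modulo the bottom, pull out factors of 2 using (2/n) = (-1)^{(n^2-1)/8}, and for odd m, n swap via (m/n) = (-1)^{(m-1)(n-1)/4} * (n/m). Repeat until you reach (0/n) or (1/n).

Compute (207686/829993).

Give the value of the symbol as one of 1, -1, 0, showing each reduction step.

factor out 2^1: 207686 = 2^1·103843; with 829993 mod 8 = 1, (2/829993) = +1; sign now +1; continue with (103843/829993)
flip (103843/829993) -> (829993/103843): both odd, 103843 mod 4 = 3, 829993 mod 4 = 1, so the flip contributes +1; sign now +1
(829993/103843): 829993 mod 103843 = 103092, so (829993/103843) = (103092/103843)
factor out 2^2: 103092 = 2^2·25773; with 103843 mod 8 = 3, (2/103843) = -1; sign now +1; continue with (25773/103843)
flip (25773/103843) -> (103843/25773): both odd, 25773 mod 4 = 1, 103843 mod 4 = 3, so the flip contributes +1; sign now +1
(103843/25773): 103843 mod 25773 = 751, so (103843/25773) = (751/25773)
flip (751/25773) -> (25773/751): both odd, 751 mod 4 = 3, 25773 mod 4 = 1, so the flip contributes +1; sign now +1
(25773/751): 25773 mod 751 = 239, so (25773/751) = (239/751)
flip (239/751) -> (751/239): both odd, 239 mod 4 = 3, 751 mod 4 = 3, so the flip contributes -1; sign now -1
(751/239): 751 mod 239 = 34, so (751/239) = (34/239)
factor out 2^1: 34 = 2^1·17; with 239 mod 8 = 7, (2/239) = +1; sign now -1; continue with (17/239)
flip (17/239) -> (239/17): both odd, 17 mod 4 = 1, 239 mod 4 = 3, so the flip contributes +1; sign now -1
(239/17): 239 mod 17 = 1, so (239/17) = (1/17)
reached (1/17) = 1, so the symbol is -1

-1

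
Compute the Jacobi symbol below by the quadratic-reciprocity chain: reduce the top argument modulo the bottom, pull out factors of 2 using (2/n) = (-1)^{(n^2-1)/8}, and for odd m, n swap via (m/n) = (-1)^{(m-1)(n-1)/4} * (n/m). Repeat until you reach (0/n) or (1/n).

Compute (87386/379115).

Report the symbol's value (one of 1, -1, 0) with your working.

factor out 2^1: 87386 = 2^1·43693; with 379115 mod 8 = 3, (2/379115) = -1; sign now -1; continue with (43693/379115)
flip (43693/379115) -> (379115/43693): both odd, 43693 mod 4 = 1, 379115 mod 4 = 3, so the flip contributes +1; sign now -1
(379115/43693): 379115 mod 43693 = 29571, so (379115/43693) = (29571/43693)
flip (29571/43693) -> (43693/29571): both odd, 29571 mod 4 = 3, 43693 mod 4 = 1, so the flip contributes +1; sign now -1
(43693/29571): 43693 mod 29571 = 14122, so (43693/29571) = (14122/29571)
factor out 2^1: 14122 = 2^1·7061; with 29571 mod 8 = 3, (2/29571) = -1; sign now +1; continue with (7061/29571)
flip (7061/29571) -> (29571/7061): both odd, 7061 mod 4 = 1, 29571 mod 4 = 3, so the flip contributes +1; sign now +1
(29571/7061): 29571 mod 7061 = 1327, so (29571/7061) = (1327/7061)
flip (1327/7061) -> (7061/1327): both odd, 1327 mod 4 = 3, 7061 mod 4 = 1, so the flip contributes +1; sign now +1
(7061/1327): 7061 mod 1327 = 426, so (7061/1327) = (426/1327)
factor out 2^1: 426 = 2^1·213; with 1327 mod 8 = 7, (2/1327) = +1; sign now +1; continue with (213/1327)
flip (213/1327) -> (1327/213): both odd, 213 mod 4 = 1, 1327 mod 4 = 3, so the flip contributes +1; sign now +1
(1327/213): 1327 mod 213 = 49, so (1327/213) = (49/213)
flip (49/213) -> (213/49): both odd, 49 mod 4 = 1, 213 mod 4 = 1, so the flip contributes +1; sign now +1
(213/49): 213 mod 49 = 17, so (213/49) = (17/49)
flip (17/49) -> (49/17): both odd, 17 mod 4 = 1, 49 mod 4 = 1, so the flip contributes +1; sign now +1
(49/17): 49 mod 17 = 15, so (49/17) = (15/17)
flip (15/17) -> (17/15): both odd, 15 mod 4 = 3, 17 mod 4 = 1, so the flip contributes +1; sign now +1
(17/15): 17 mod 15 = 2, so (17/15) = (2/15)
factor out 2^1: 2 = 2^1·1; with 15 mod 8 = 7, (2/15) = +1; sign now +1; continue with (1/15)
reached (1/15) = 1, so the symbol is +1

1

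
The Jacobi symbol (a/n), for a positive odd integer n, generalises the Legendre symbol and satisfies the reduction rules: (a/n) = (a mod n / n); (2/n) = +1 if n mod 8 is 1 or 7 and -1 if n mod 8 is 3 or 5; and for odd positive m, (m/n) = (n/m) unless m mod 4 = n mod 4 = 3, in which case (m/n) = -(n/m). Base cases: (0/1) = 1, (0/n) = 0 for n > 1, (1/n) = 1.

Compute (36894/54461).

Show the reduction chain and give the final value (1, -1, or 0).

0

factor out 2^1: 36894 = 2^1·18447; with 54461 mod 8 = 5, (2/54461) = -1; sign now -1; continue with (18447/54461)
flip (18447/54461) -> (54461/18447): both odd, 18447 mod 4 = 3, 54461 mod 4 = 1, so the flip contributes +1; sign now -1
(54461/18447): 54461 mod 18447 = 17567, so (54461/18447) = (17567/18447)
flip (17567/18447) -> (18447/17567): both odd, 17567 mod 4 = 3, 18447 mod 4 = 3, so the flip contributes -1; sign now +1
(18447/17567): 18447 mod 17567 = 880, so (18447/17567) = (880/17567)
factor out 2^4: 880 = 2^4·55; with 17567 mod 8 = 7, (2/17567) = +1; sign now +1; continue with (55/17567)
flip (55/17567) -> (17567/55): both odd, 55 mod 4 = 3, 17567 mod 4 = 3, so the flip contributes -1; sign now -1
(17567/55): 17567 mod 55 = 22, so (17567/55) = (22/55)
factor out 2^1: 22 = 2^1·11; with 55 mod 8 = 7, (2/55) = +1; sign now -1; continue with (11/55)
flip (11/55) -> (55/11): both odd, 11 mod 4 = 3, 55 mod 4 = 3, so the flip contributes -1; sign now +1
(55/11): 55 mod 11 = 0, so (55/11) = (0/11)
reached (0/11); gcd(a, n) > 1, so (0/11) = 0 and the symbol is 0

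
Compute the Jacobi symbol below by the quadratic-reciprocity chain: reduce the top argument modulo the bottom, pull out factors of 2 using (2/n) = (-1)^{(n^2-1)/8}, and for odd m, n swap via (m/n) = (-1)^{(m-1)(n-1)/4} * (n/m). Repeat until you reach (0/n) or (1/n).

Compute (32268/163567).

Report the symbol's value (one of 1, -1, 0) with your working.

-1

factor out 2^2: 32268 = 2^2·8067; with 163567 mod 8 = 7, (2/163567) = +1; sign now +1; continue with (8067/163567)
flip (8067/163567) -> (163567/8067): both odd, 8067 mod 4 = 3, 163567 mod 4 = 3, so the flip contributes -1; sign now -1
(163567/8067): 163567 mod 8067 = 2227, so (163567/8067) = (2227/8067)
flip (2227/8067) -> (8067/2227): both odd, 2227 mod 4 = 3, 8067 mod 4 = 3, so the flip contributes -1; sign now +1
(8067/2227): 8067 mod 2227 = 1386, so (8067/2227) = (1386/2227)
factor out 2^1: 1386 = 2^1·693; with 2227 mod 8 = 3, (2/2227) = -1; sign now -1; continue with (693/2227)
flip (693/2227) -> (2227/693): both odd, 693 mod 4 = 1, 2227 mod 4 = 3, so the flip contributes +1; sign now -1
(2227/693): 2227 mod 693 = 148, so (2227/693) = (148/693)
factor out 2^2: 148 = 2^2·37; with 693 mod 8 = 5, (2/693) = -1; sign now -1; continue with (37/693)
flip (37/693) -> (693/37): both odd, 37 mod 4 = 1, 693 mod 4 = 1, so the flip contributes +1; sign now -1
(693/37): 693 mod 37 = 27, so (693/37) = (27/37)
flip (27/37) -> (37/27): both odd, 27 mod 4 = 3, 37 mod 4 = 1, so the flip contributes +1; sign now -1
(37/27): 37 mod 27 = 10, so (37/27) = (10/27)
factor out 2^1: 10 = 2^1·5; with 27 mod 8 = 3, (2/27) = -1; sign now +1; continue with (5/27)
flip (5/27) -> (27/5): both odd, 5 mod 4 = 1, 27 mod 4 = 3, so the flip contributes +1; sign now +1
(27/5): 27 mod 5 = 2, so (27/5) = (2/5)
factor out 2^1: 2 = 2^1·1; with 5 mod 8 = 5, (2/5) = -1; sign now -1; continue with (1/5)
reached (1/5) = 1, so the symbol is -1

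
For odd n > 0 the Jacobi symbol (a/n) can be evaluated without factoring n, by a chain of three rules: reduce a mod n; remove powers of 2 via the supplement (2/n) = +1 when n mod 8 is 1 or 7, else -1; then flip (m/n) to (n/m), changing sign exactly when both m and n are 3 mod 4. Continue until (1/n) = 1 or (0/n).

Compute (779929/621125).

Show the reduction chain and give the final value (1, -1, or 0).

-1

(779929/621125): 779929 mod 621125 = 158804, so (779929/621125) = (158804/621125)
factor out 2^2: 158804 = 2^2·39701; with 621125 mod 8 = 5, (2/621125) = -1; sign now +1; continue with (39701/621125)
flip (39701/621125) -> (621125/39701): both odd, 39701 mod 4 = 1, 621125 mod 4 = 1, so the flip contributes +1; sign now +1
(621125/39701): 621125 mod 39701 = 25610, so (621125/39701) = (25610/39701)
factor out 2^1: 25610 = 2^1·12805; with 39701 mod 8 = 5, (2/39701) = -1; sign now -1; continue with (12805/39701)
flip (12805/39701) -> (39701/12805): both odd, 12805 mod 4 = 1, 39701 mod 4 = 1, so the flip contributes +1; sign now -1
(39701/12805): 39701 mod 12805 = 1286, so (39701/12805) = (1286/12805)
factor out 2^1: 1286 = 2^1·643; with 12805 mod 8 = 5, (2/12805) = -1; sign now +1; continue with (643/12805)
flip (643/12805) -> (12805/643): both odd, 643 mod 4 = 3, 12805 mod 4 = 1, so the flip contributes +1; sign now +1
(12805/643): 12805 mod 643 = 588, so (12805/643) = (588/643)
factor out 2^2: 588 = 2^2·147; with 643 mod 8 = 3, (2/643) = -1; sign now +1; continue with (147/643)
flip (147/643) -> (643/147): both odd, 147 mod 4 = 3, 643 mod 4 = 3, so the flip contributes -1; sign now -1
(643/147): 643 mod 147 = 55, so (643/147) = (55/147)
flip (55/147) -> (147/55): both odd, 55 mod 4 = 3, 147 mod 4 = 3, so the flip contributes -1; sign now +1
(147/55): 147 mod 55 = 37, so (147/55) = (37/55)
flip (37/55) -> (55/37): both odd, 37 mod 4 = 1, 55 mod 4 = 3, so the flip contributes +1; sign now +1
(55/37): 55 mod 37 = 18, so (55/37) = (18/37)
factor out 2^1: 18 = 2^1·9; with 37 mod 8 = 5, (2/37) = -1; sign now -1; continue with (9/37)
flip (9/37) -> (37/9): both odd, 9 mod 4 = 1, 37 mod 4 = 1, so the flip contributes +1; sign now -1
(37/9): 37 mod 9 = 1, so (37/9) = (1/9)
reached (1/9) = 1, so the symbol is -1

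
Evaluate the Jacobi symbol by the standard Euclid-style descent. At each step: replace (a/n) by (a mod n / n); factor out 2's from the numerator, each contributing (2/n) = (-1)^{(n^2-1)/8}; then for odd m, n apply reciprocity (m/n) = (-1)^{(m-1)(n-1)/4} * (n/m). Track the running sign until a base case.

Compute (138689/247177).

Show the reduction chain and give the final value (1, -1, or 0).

reciprocity: (138689/247177) = +1·(247177/138689) since 138689 mod 4 = 1, 247177 mod 4 = 1; sign now +1
(247177/138689) = (108488/138689)   [reduce mod 138689]
108488 = 2^3·13561; (2/138689) = +1 since 138689 mod 8 = 1, so (108488/138689) = (+1)^3·(13561/138689); sign now +1
reciprocity: (13561/138689) = +1·(138689/13561) since 13561 mod 4 = 1, 138689 mod 4 = 1; sign now +1
(138689/13561) = (3079/13561)   [reduce mod 13561]
reciprocity: (3079/13561) = +1·(13561/3079) since 3079 mod 4 = 3, 13561 mod 4 = 1; sign now +1
(13561/3079) = (1245/3079)   [reduce mod 3079]
reciprocity: (1245/3079) = +1·(3079/1245) since 1245 mod 4 = 1, 3079 mod 4 = 3; sign now +1
(3079/1245) = (589/1245)   [reduce mod 1245]
reciprocity: (589/1245) = +1·(1245/589) since 589 mod 4 = 1, 1245 mod 4 = 1; sign now +1
(1245/589) = (67/589)   [reduce mod 589]
reciprocity: (67/589) = +1·(589/67) since 67 mod 4 = 3, 589 mod 4 = 1; sign now +1
(589/67) = (53/67)   [reduce mod 67]
reciprocity: (53/67) = +1·(67/53) since 53 mod 4 = 1, 67 mod 4 = 3; sign now +1
(67/53) = (14/53)   [reduce mod 53]
14 = 2^1·7; (2/53) = -1 since 53 mod 8 = 5, so (14/53) = (-1)^1·(7/53); sign now -1
reciprocity: (7/53) = +1·(53/7) since 7 mod 4 = 3, 53 mod 4 = 1; sign now -1
(53/7) = (4/7)   [reduce mod 7]
4 = 2^2·1; (2/7) = +1 since 7 mod 8 = 7, so (4/7) = (+1)^2·(1/7); sign now -1
(1/7) = 1; final value = sign = -1

-1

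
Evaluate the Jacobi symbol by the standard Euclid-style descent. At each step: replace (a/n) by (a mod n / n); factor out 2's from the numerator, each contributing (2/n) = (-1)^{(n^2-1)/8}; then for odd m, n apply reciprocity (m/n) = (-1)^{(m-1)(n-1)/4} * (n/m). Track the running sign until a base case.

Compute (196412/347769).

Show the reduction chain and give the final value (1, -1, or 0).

factor out 2^2: 196412 = 2^2·49103; with 347769 mod 8 = 1, (2/347769) = +1; sign now +1; continue with (49103/347769)
flip (49103/347769) -> (347769/49103): both odd, 49103 mod 4 = 3, 347769 mod 4 = 1, so the flip contributes +1; sign now +1
(347769/49103): 347769 mod 49103 = 4048, so (347769/49103) = (4048/49103)
factor out 2^4: 4048 = 2^4·253; with 49103 mod 8 = 7, (2/49103) = +1; sign now +1; continue with (253/49103)
flip (253/49103) -> (49103/253): both odd, 253 mod 4 = 1, 49103 mod 4 = 3, so the flip contributes +1; sign now +1
(49103/253): 49103 mod 253 = 21, so (49103/253) = (21/253)
flip (21/253) -> (253/21): both odd, 21 mod 4 = 1, 253 mod 4 = 1, so the flip contributes +1; sign now +1
(253/21): 253 mod 21 = 1, so (253/21) = (1/21)
reached (1/21) = 1, so the symbol is +1

1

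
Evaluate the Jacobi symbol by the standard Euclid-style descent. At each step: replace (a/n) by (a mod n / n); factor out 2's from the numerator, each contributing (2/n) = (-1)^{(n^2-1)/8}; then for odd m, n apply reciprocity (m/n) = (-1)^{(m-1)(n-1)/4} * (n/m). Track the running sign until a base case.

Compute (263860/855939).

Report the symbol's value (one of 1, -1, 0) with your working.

factor out 2^2: 263860 = 2^2·65965; with 855939 mod 8 = 3, (2/855939) = -1; sign now +1; continue with (65965/855939)
flip (65965/855939) -> (855939/65965): both odd, 65965 mod 4 = 1, 855939 mod 4 = 3, so the flip contributes +1; sign now +1
(855939/65965): 855939 mod 65965 = 64359, so (855939/65965) = (64359/65965)
flip (64359/65965) -> (65965/64359): both odd, 64359 mod 4 = 3, 65965 mod 4 = 1, so the flip contributes +1; sign now +1
(65965/64359): 65965 mod 64359 = 1606, so (65965/64359) = (1606/64359)
factor out 2^1: 1606 = 2^1·803; with 64359 mod 8 = 7, (2/64359) = +1; sign now +1; continue with (803/64359)
flip (803/64359) -> (64359/803): both odd, 803 mod 4 = 3, 64359 mod 4 = 3, so the flip contributes -1; sign now -1
(64359/803): 64359 mod 803 = 119, so (64359/803) = (119/803)
flip (119/803) -> (803/119): both odd, 119 mod 4 = 3, 803 mod 4 = 3, so the flip contributes -1; sign now +1
(803/119): 803 mod 119 = 89, so (803/119) = (89/119)
flip (89/119) -> (119/89): both odd, 89 mod 4 = 1, 119 mod 4 = 3, so the flip contributes +1; sign now +1
(119/89): 119 mod 89 = 30, so (119/89) = (30/89)
factor out 2^1: 30 = 2^1·15; with 89 mod 8 = 1, (2/89) = +1; sign now +1; continue with (15/89)
flip (15/89) -> (89/15): both odd, 15 mod 4 = 3, 89 mod 4 = 1, so the flip contributes +1; sign now +1
(89/15): 89 mod 15 = 14, so (89/15) = (14/15)
factor out 2^1: 14 = 2^1·7; with 15 mod 8 = 7, (2/15) = +1; sign now +1; continue with (7/15)
flip (7/15) -> (15/7): both odd, 7 mod 4 = 3, 15 mod 4 = 3, so the flip contributes -1; sign now -1
(15/7): 15 mod 7 = 1, so (15/7) = (1/7)
reached (1/7) = 1, so the symbol is -1

-1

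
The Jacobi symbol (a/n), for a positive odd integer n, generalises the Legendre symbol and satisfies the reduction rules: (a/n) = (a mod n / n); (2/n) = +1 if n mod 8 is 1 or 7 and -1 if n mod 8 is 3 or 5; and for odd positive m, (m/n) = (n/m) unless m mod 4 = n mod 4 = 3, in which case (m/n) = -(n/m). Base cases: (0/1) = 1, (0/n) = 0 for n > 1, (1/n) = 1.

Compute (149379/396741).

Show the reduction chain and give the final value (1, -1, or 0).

0

flip (149379/396741) -> (396741/149379): both odd, 149379 mod 4 = 3, 396741 mod 4 = 1, so the flip contributes +1; sign now +1
(396741/149379): 396741 mod 149379 = 97983, so (396741/149379) = (97983/149379)
flip (97983/149379) -> (149379/97983): both odd, 97983 mod 4 = 3, 149379 mod 4 = 3, so the flip contributes -1; sign now -1
(149379/97983): 149379 mod 97983 = 51396, so (149379/97983) = (51396/97983)
factor out 2^2: 51396 = 2^2·12849; with 97983 mod 8 = 7, (2/97983) = +1; sign now -1; continue with (12849/97983)
flip (12849/97983) -> (97983/12849): both odd, 12849 mod 4 = 1, 97983 mod 4 = 3, so the flip contributes +1; sign now -1
(97983/12849): 97983 mod 12849 = 8040, so (97983/12849) = (8040/12849)
factor out 2^3: 8040 = 2^3·1005; with 12849 mod 8 = 1, (2/12849) = +1; sign now -1; continue with (1005/12849)
flip (1005/12849) -> (12849/1005): both odd, 1005 mod 4 = 1, 12849 mod 4 = 1, so the flip contributes +1; sign now -1
(12849/1005): 12849 mod 1005 = 789, so (12849/1005) = (789/1005)
flip (789/1005) -> (1005/789): both odd, 789 mod 4 = 1, 1005 mod 4 = 1, so the flip contributes +1; sign now -1
(1005/789): 1005 mod 789 = 216, so (1005/789) = (216/789)
factor out 2^3: 216 = 2^3·27; with 789 mod 8 = 5, (2/789) = -1; sign now +1; continue with (27/789)
flip (27/789) -> (789/27): both odd, 27 mod 4 = 3, 789 mod 4 = 1, so the flip contributes +1; sign now +1
(789/27): 789 mod 27 = 6, so (789/27) = (6/27)
factor out 2^1: 6 = 2^1·3; with 27 mod 8 = 3, (2/27) = -1; sign now -1; continue with (3/27)
flip (3/27) -> (27/3): both odd, 3 mod 4 = 3, 27 mod 4 = 3, so the flip contributes -1; sign now +1
(27/3): 27 mod 3 = 0, so (27/3) = (0/3)
reached (0/3); gcd(a, n) > 1, so (0/3) = 0 and the symbol is 0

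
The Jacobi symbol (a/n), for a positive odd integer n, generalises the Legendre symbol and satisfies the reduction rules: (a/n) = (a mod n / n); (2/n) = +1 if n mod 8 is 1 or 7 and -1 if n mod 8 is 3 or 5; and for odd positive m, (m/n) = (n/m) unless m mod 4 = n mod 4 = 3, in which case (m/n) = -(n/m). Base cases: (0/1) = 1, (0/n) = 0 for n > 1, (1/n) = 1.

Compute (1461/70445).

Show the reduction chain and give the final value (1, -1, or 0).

1

flip (1461/70445) -> (70445/1461): both odd, 1461 mod 4 = 1, 70445 mod 4 = 1, so the flip contributes +1; sign now +1
(70445/1461): 70445 mod 1461 = 317, so (70445/1461) = (317/1461)
flip (317/1461) -> (1461/317): both odd, 317 mod 4 = 1, 1461 mod 4 = 1, so the flip contributes +1; sign now +1
(1461/317): 1461 mod 317 = 193, so (1461/317) = (193/317)
flip (193/317) -> (317/193): both odd, 193 mod 4 = 1, 317 mod 4 = 1, so the flip contributes +1; sign now +1
(317/193): 317 mod 193 = 124, so (317/193) = (124/193)
factor out 2^2: 124 = 2^2·31; with 193 mod 8 = 1, (2/193) = +1; sign now +1; continue with (31/193)
flip (31/193) -> (193/31): both odd, 31 mod 4 = 3, 193 mod 4 = 1, so the flip contributes +1; sign now +1
(193/31): 193 mod 31 = 7, so (193/31) = (7/31)
flip (7/31) -> (31/7): both odd, 7 mod 4 = 3, 31 mod 4 = 3, so the flip contributes -1; sign now -1
(31/7): 31 mod 7 = 3, so (31/7) = (3/7)
flip (3/7) -> (7/3): both odd, 3 mod 4 = 3, 7 mod 4 = 3, so the flip contributes -1; sign now +1
(7/3): 7 mod 3 = 1, so (7/3) = (1/3)
reached (1/3) = 1, so the symbol is +1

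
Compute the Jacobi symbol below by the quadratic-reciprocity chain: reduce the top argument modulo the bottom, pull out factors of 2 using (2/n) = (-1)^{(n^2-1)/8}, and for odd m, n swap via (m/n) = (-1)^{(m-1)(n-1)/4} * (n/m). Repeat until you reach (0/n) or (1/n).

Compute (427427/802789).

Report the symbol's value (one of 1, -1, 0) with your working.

reciprocity: (427427/802789) = +1·(802789/427427) since 427427 mod 4 = 3, 802789 mod 4 = 1; sign now +1
(802789/427427) = (375362/427427)   [reduce mod 427427]
375362 = 2^1·187681; (2/427427) = -1 since 427427 mod 8 = 3, so (375362/427427) = (-1)^1·(187681/427427); sign now -1
reciprocity: (187681/427427) = +1·(427427/187681) since 187681 mod 4 = 1, 427427 mod 4 = 3; sign now -1
(427427/187681) = (52065/187681)   [reduce mod 187681]
reciprocity: (52065/187681) = +1·(187681/52065) since 52065 mod 4 = 1, 187681 mod 4 = 1; sign now -1
(187681/52065) = (31486/52065)   [reduce mod 52065]
31486 = 2^1·15743; (2/52065) = +1 since 52065 mod 8 = 1, so (31486/52065) = (+1)^1·(15743/52065); sign now -1
reciprocity: (15743/52065) = +1·(52065/15743) since 15743 mod 4 = 3, 52065 mod 4 = 1; sign now -1
(52065/15743) = (4836/15743)   [reduce mod 15743]
4836 = 2^2·1209; (2/15743) = +1 since 15743 mod 8 = 7, so (4836/15743) = (+1)^2·(1209/15743); sign now -1
reciprocity: (1209/15743) = +1·(15743/1209) since 1209 mod 4 = 1, 15743 mod 4 = 3; sign now -1
(15743/1209) = (26/1209)   [reduce mod 1209]
26 = 2^1·13; (2/1209) = +1 since 1209 mod 8 = 1, so (26/1209) = (+1)^1·(13/1209); sign now -1
reciprocity: (13/1209) = +1·(1209/13) since 13 mod 4 = 1, 1209 mod 4 = 1; sign now -1
(1209/13) = (0/13)   [reduce mod 13]
(0/13) = 0   [gcd(a, n) > 1]; final value = 0

0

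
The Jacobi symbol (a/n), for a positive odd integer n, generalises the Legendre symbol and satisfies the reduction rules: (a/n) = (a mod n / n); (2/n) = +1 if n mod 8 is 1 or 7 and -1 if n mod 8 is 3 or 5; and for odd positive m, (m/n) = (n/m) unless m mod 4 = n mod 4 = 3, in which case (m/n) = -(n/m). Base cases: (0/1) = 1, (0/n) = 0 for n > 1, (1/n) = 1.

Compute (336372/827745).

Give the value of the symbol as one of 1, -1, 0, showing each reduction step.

factor out 2^2: 336372 = 2^2·84093; with 827745 mod 8 = 1, (2/827745) = +1; sign now +1; continue with (84093/827745)
flip (84093/827745) -> (827745/84093): both odd, 84093 mod 4 = 1, 827745 mod 4 = 1, so the flip contributes +1; sign now +1
(827745/84093): 827745 mod 84093 = 70908, so (827745/84093) = (70908/84093)
factor out 2^2: 70908 = 2^2·17727; with 84093 mod 8 = 5, (2/84093) = -1; sign now +1; continue with (17727/84093)
flip (17727/84093) -> (84093/17727): both odd, 17727 mod 4 = 3, 84093 mod 4 = 1, so the flip contributes +1; sign now +1
(84093/17727): 84093 mod 17727 = 13185, so (84093/17727) = (13185/17727)
flip (13185/17727) -> (17727/13185): both odd, 13185 mod 4 = 1, 17727 mod 4 = 3, so the flip contributes +1; sign now +1
(17727/13185): 17727 mod 13185 = 4542, so (17727/13185) = (4542/13185)
factor out 2^1: 4542 = 2^1·2271; with 13185 mod 8 = 1, (2/13185) = +1; sign now +1; continue with (2271/13185)
flip (2271/13185) -> (13185/2271): both odd, 2271 mod 4 = 3, 13185 mod 4 = 1, so the flip contributes +1; sign now +1
(13185/2271): 13185 mod 2271 = 1830, so (13185/2271) = (1830/2271)
factor out 2^1: 1830 = 2^1·915; with 2271 mod 8 = 7, (2/2271) = +1; sign now +1; continue with (915/2271)
flip (915/2271) -> (2271/915): both odd, 915 mod 4 = 3, 2271 mod 4 = 3, so the flip contributes -1; sign now -1
(2271/915): 2271 mod 915 = 441, so (2271/915) = (441/915)
flip (441/915) -> (915/441): both odd, 441 mod 4 = 1, 915 mod 4 = 3, so the flip contributes +1; sign now -1
(915/441): 915 mod 441 = 33, so (915/441) = (33/441)
flip (33/441) -> (441/33): both odd, 33 mod 4 = 1, 441 mod 4 = 1, so the flip contributes +1; sign now -1
(441/33): 441 mod 33 = 12, so (441/33) = (12/33)
factor out 2^2: 12 = 2^2·3; with 33 mod 8 = 1, (2/33) = +1; sign now -1; continue with (3/33)
flip (3/33) -> (33/3): both odd, 3 mod 4 = 3, 33 mod 4 = 1, so the flip contributes +1; sign now -1
(33/3): 33 mod 3 = 0, so (33/3) = (0/3)
reached (0/3); gcd(a, n) > 1, so (0/3) = 0 and the symbol is 0

0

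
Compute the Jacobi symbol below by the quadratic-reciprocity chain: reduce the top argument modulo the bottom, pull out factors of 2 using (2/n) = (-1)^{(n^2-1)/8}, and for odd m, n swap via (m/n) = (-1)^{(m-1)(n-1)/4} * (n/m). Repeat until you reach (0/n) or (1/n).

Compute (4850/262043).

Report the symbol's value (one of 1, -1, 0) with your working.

1

factor out 2^1: 4850 = 2^1·2425; with 262043 mod 8 = 3, (2/262043) = -1; sign now -1; continue with (2425/262043)
flip (2425/262043) -> (262043/2425): both odd, 2425 mod 4 = 1, 262043 mod 4 = 3, so the flip contributes +1; sign now -1
(262043/2425): 262043 mod 2425 = 143, so (262043/2425) = (143/2425)
flip (143/2425) -> (2425/143): both odd, 143 mod 4 = 3, 2425 mod 4 = 1, so the flip contributes +1; sign now -1
(2425/143): 2425 mod 143 = 137, so (2425/143) = (137/143)
flip (137/143) -> (143/137): both odd, 137 mod 4 = 1, 143 mod 4 = 3, so the flip contributes +1; sign now -1
(143/137): 143 mod 137 = 6, so (143/137) = (6/137)
factor out 2^1: 6 = 2^1·3; with 137 mod 8 = 1, (2/137) = +1; sign now -1; continue with (3/137)
flip (3/137) -> (137/3): both odd, 3 mod 4 = 3, 137 mod 4 = 1, so the flip contributes +1; sign now -1
(137/3): 137 mod 3 = 2, so (137/3) = (2/3)
factor out 2^1: 2 = 2^1·1; with 3 mod 8 = 3, (2/3) = -1; sign now +1; continue with (1/3)
reached (1/3) = 1, so the symbol is +1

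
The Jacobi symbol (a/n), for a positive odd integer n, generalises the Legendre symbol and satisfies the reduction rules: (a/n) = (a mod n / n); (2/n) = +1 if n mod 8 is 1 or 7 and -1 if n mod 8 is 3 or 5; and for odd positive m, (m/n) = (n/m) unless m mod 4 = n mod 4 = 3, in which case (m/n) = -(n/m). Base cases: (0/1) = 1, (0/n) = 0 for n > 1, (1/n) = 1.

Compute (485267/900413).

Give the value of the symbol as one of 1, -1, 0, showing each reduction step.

1

reciprocity: (485267/900413) = +1·(900413/485267) since 485267 mod 4 = 3, 900413 mod 4 = 1; sign now +1
(900413/485267) = (415146/485267)   [reduce mod 485267]
415146 = 2^1·207573; (2/485267) = -1 since 485267 mod 8 = 3, so (415146/485267) = (-1)^1·(207573/485267); sign now -1
reciprocity: (207573/485267) = +1·(485267/207573) since 207573 mod 4 = 1, 485267 mod 4 = 3; sign now -1
(485267/207573) = (70121/207573)   [reduce mod 207573]
reciprocity: (70121/207573) = +1·(207573/70121) since 70121 mod 4 = 1, 207573 mod 4 = 1; sign now -1
(207573/70121) = (67331/70121)   [reduce mod 70121]
reciprocity: (67331/70121) = +1·(70121/67331) since 67331 mod 4 = 3, 70121 mod 4 = 1; sign now -1
(70121/67331) = (2790/67331)   [reduce mod 67331]
2790 = 2^1·1395; (2/67331) = -1 since 67331 mod 8 = 3, so (2790/67331) = (-1)^1·(1395/67331); sign now +1
reciprocity: (1395/67331) = -1·(67331/1395) since 1395 mod 4 = 3, 67331 mod 4 = 3; sign now -1
(67331/1395) = (371/1395)   [reduce mod 1395]
reciprocity: (371/1395) = -1·(1395/371) since 371 mod 4 = 3, 1395 mod 4 = 3; sign now +1
(1395/371) = (282/371)   [reduce mod 371]
282 = 2^1·141; (2/371) = -1 since 371 mod 8 = 3, so (282/371) = (-1)^1·(141/371); sign now -1
reciprocity: (141/371) = +1·(371/141) since 141 mod 4 = 1, 371 mod 4 = 3; sign now -1
(371/141) = (89/141)   [reduce mod 141]
reciprocity: (89/141) = +1·(141/89) since 89 mod 4 = 1, 141 mod 4 = 1; sign now -1
(141/89) = (52/89)   [reduce mod 89]
52 = 2^2·13; (2/89) = +1 since 89 mod 8 = 1, so (52/89) = (+1)^2·(13/89); sign now -1
reciprocity: (13/89) = +1·(89/13) since 13 mod 4 = 1, 89 mod 4 = 1; sign now -1
(89/13) = (11/13)   [reduce mod 13]
reciprocity: (11/13) = +1·(13/11) since 11 mod 4 = 3, 13 mod 4 = 1; sign now -1
(13/11) = (2/11)   [reduce mod 11]
2 = 2^1·1; (2/11) = -1 since 11 mod 8 = 3, so (2/11) = (-1)^1·(1/11); sign now +1
(1/11) = 1; final value = sign = +1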